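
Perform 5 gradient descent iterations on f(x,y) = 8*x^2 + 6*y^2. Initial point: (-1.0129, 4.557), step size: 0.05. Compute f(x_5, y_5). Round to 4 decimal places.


Gradient descent on f(x,y) = 8*x^2 + 6*y^2.
Starting point: (-1.0129, 4.557), alpha = 0.05
Step 1: grad_x = 2*8*-1.0129 = -16.2064, grad_y = 2*6*4.557 = 54.684
  x_1 = -1.0129 - 0.05*-16.2064 = -0.2026
  y_1 = 4.557 - 0.05*54.684 = 1.8228
Step 2: grad_x = 2*8*-0.2026 = -3.2413, grad_y = 2*6*1.8228 = 21.8736
  x_2 = -0.2026 - 0.05*-3.2413 = -0.0405
  y_2 = 1.8228 - 0.05*21.8736 = 0.7291
Step 3: grad_x = 2*8*-0.0405 = -0.6483, grad_y = 2*6*0.7291 = 8.7494
  x_3 = -0.0405 - 0.05*-0.6483 = -0.0081
  y_3 = 0.7291 - 0.05*8.7494 = 0.2916
Step 4: grad_x = 2*8*-0.0081 = -0.1297, grad_y = 2*6*0.2916 = 3.4998
  x_4 = -0.0081 - 0.05*-0.1297 = -0.0016
  y_4 = 0.2916 - 0.05*3.4998 = 0.1167
Step 5: grad_x = 2*8*-0.0016 = -0.0259, grad_y = 2*6*0.1167 = 1.3999
  x_5 = -0.0016 - 0.05*-0.0259 = -0.0003
  y_5 = 0.1167 - 0.05*1.3999 = 0.0467
f(-0.0003, 0.0467) = 8*(-0.0003)^2 + 6*0.0467^2 = 0.0131


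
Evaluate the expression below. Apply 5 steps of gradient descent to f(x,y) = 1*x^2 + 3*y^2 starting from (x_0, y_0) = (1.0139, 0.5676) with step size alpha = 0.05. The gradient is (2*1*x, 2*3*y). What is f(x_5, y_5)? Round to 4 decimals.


Gradient descent on f(x,y) = 1*x^2 + 3*y^2.
Starting point: (1.0139, 0.5676), alpha = 0.05
Step 1: grad_x = 2*1*1.0139 = 2.0278, grad_y = 2*3*0.5676 = 3.4056
  x_1 = 1.0139 - 0.05*2.0278 = 0.9125
  y_1 = 0.5676 - 0.05*3.4056 = 0.3973
Step 2: grad_x = 2*1*0.9125 = 1.825, grad_y = 2*3*0.3973 = 2.3839
  x_2 = 0.9125 - 0.05*1.825 = 0.8213
  y_2 = 0.3973 - 0.05*2.3839 = 0.2781
Step 3: grad_x = 2*1*0.8213 = 1.6425, grad_y = 2*3*0.2781 = 1.6687
  x_3 = 0.8213 - 0.05*1.6425 = 0.7391
  y_3 = 0.2781 - 0.05*1.6687 = 0.1947
Step 4: grad_x = 2*1*0.7391 = 1.4783, grad_y = 2*3*0.1947 = 1.1681
  x_4 = 0.7391 - 0.05*1.4783 = 0.6652
  y_4 = 0.1947 - 0.05*1.1681 = 0.1363
Step 5: grad_x = 2*1*0.6652 = 1.3304, grad_y = 2*3*0.1363 = 0.8177
  x_5 = 0.6652 - 0.05*1.3304 = 0.5987
  y_5 = 0.1363 - 0.05*0.8177 = 0.0954
f(0.5987, 0.0954) = 1*0.5987^2 + 3*0.0954^2 = 0.3857


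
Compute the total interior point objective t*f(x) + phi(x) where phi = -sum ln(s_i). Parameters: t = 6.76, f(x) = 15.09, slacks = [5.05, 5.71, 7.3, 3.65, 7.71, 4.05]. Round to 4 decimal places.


Step 1: Compute log-barrier.
ln values: [1.6194, 1.7422, 1.9879, 1.2947, 2.0425, 1.3987]
phi = -(1.6194 + 1.7422 + 1.9879 + 1.2947 + 2.0425 + 1.3987) = -10.0854
Step 2: Compute augmented objective.
t*f(x) = 6.76*15.09 = 102.0084
Total = 102.0084 - 10.0854 = 91.923


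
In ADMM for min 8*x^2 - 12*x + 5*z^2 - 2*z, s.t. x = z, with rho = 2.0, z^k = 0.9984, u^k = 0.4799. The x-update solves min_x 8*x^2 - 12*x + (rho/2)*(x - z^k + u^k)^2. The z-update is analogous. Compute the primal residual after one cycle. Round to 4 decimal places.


ADMM iteration with rho = 2.0, z^k = 0.9984, u^k = 0.4799
Step 1: x-update.
Minimize 8*x^2 - 12*x + (2.0/2)*(x - 0.9984 + 0.4799)^2
FOC: (2*8 + 2.0)*x = 12 + 2.0*(0.9984 - 0.4799)
x^{k+1} = 0.7243
Step 2: z-update.
Minimize 5*z^2 - 2*z + (2.0/2)*(0.7243 - z + 0.4799)^2
FOC: (2*5 + 2.0)*z = 2 + 2.0*(0.7243 + 0.4799)
z^{k+1} = 0.3674
Step 3: u-update.
u^{k+1} = 0.4799 + 0.7243 - 0.3674 = 0.8368
Step 4: Primal residual = |0.7243 - 0.3674| = 0.3569


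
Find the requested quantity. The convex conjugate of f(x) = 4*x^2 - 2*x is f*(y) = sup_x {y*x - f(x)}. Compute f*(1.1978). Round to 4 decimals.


f*(y) = sup_x {y*x - a*x^2 - b*x} = sup_x {(y-b)*x - a*x^2}
FOC: (y - b) - 2a*x = 0 => x* = (y - b)/(2a)
x* = (1.1978 + 2)/(2*4) = 0.3997
f*(1.1978) = (y-b)^2/(4a) = (1.1978 + 2)^2/(4*4)
= 10.2259/16 = 0.6391


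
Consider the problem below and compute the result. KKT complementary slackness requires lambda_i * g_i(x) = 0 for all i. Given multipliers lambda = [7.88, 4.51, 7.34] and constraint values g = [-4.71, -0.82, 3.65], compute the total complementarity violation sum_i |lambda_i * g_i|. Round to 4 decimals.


KKT complementary slackness check:
lambda_1 * g_1 = 7.88 * -4.71 = -37.1148
lambda_2 * g_2 = 4.51 * -0.82 = -3.6982
lambda_3 * g_3 = 7.34 * 3.65 = 26.791
Total violation = 37.1148 + 3.6982 + 26.791 = 67.604


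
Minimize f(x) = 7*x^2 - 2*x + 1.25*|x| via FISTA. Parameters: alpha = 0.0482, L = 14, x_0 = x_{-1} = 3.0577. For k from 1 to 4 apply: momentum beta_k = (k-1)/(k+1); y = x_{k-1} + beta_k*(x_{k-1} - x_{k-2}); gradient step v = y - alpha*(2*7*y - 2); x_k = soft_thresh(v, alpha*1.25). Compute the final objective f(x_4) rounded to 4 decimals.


FISTA on f(x) = 7*x^2 - 2*x + 1.25*|x|
L = 14, alpha = 0.0482
Iteration 1: beta = 0.0, y = 3.0577 + 0.0*(3.0577 - 3.0577) = 3.0577
  grad(y) = 40.8078, v = y - alpha*grad = 1.0908
  prox(v) = soft_thresh(1.0908, 0.0603) = 1.0305
Iteration 2: beta = 0.3333, y = 1.0305 + 0.3333*(1.0305 - 3.0577) = 0.3548
  grad(y) = 2.967, v = y - alpha*grad = 0.2118
  prox(v) = soft_thresh(0.2118, 0.0603) = 0.1515
Iteration 3: beta = 0.5, y = 0.1515 + 0.5*(0.1515 - 1.0305) = -0.288
  grad(y) = -6.0315, v = y - alpha*grad = 0.0028
  prox(v) = soft_thresh(0.0028, 0.0603) = 0.0
Iteration 4: beta = 0.6, y = 0.0 + 0.6*(0.0 - 0.1515) = -0.0909
  grad(y) = -3.2728, v = y - alpha*grad = 0.0668
  prox(v) = soft_thresh(0.0668, 0.0603) = 0.0066
f(x_4) = 7*0.0066^2 - 2*0.0066 + 1.25*|0.0066| = -0.0046


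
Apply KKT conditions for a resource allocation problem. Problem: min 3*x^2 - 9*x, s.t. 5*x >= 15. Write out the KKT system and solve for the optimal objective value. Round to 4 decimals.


Step 1: Try lambda = 0 (constraint inactive).
x_unc = 9/(2*3) = 1.5
Check: 5*1.5 = 7.5 < 15 -- violated!
Step 2: Constraint must be active: 5*x = 15
x* = 15/5 = 3.0
lambda = (2*3*3.0 - 9)/5 = 1.8
Step 3: Compute optimal value.
f(x*) = 3*3.0^2 - 9*3.0 = 0.0


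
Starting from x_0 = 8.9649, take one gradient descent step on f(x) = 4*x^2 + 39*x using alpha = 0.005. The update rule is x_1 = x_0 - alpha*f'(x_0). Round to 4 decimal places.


We compute the gradient at x_0 and apply the update.
f'(x) = 8*x + 39
f'(8.9649) = 8*8.9649 + 39 = 110.7192
x_1 = 8.9649 - 0.005*110.7192 = 8.4113


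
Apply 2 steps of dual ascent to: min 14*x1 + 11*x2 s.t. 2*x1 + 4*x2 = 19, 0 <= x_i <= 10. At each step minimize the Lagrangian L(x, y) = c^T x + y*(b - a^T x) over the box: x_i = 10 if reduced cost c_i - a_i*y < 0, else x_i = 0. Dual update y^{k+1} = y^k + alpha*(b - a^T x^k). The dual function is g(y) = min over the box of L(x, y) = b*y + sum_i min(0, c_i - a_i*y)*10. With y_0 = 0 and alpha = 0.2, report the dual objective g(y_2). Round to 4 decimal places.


Dual ascent for LP: min 14*x1 + 11*x2, 2*x1 + 4*x2 = 19, 0 <= x_i <= 10
Step 1: y^k = 0.0, reduced costs: (14.0, 11.0)
  x^k = (0.0, 0.0), subgradient = b - a^T x = 19.0
  y^{k+1} = 0.0 + 0.2*19.0 = 3.8
Step 2: y^k = 3.8, reduced costs: (6.4, -4.2)
  x^k = (0.0, 10.0), subgradient = b - a^T x = -21.0
  y^{k+1} = 3.8 + 0.2*-21.0 = -0.4
Dual objective at y_2 = -0.4: reduced costs (14.8, 12.6), box minimizer x = (0.0, 0.0)
g(y_2) = b*y + (c1 - a1*y)*x1 + (c2 - a2*y)*x2 = 19*(-0.4) + 14.8*0.0 + 12.6*0.0 = -7.6 + 0.0 + 0.0 = -7.6


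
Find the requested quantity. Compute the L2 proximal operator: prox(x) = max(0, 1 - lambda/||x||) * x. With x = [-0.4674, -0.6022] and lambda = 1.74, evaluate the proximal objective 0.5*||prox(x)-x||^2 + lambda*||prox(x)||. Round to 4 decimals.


Step 1: Compute ||x||.
||x|| = 0.7623
Step 2: Compute scaling factor.
scale = max(0, 1 - 1.74/0.7623) = 0.0
Step 3: prox(x) = [-0.0, -0.0]
||prox(x)|| = 0.0
Step 4: Proximal objective.
0.5*||prox-x||^2 = 0.2906
lambda*||prox|| = 0.0
Total = 0.2906


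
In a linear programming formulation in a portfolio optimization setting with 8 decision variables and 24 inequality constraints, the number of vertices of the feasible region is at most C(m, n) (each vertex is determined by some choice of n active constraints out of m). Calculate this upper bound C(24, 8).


Each vertex corresponds to some choice of n active constraints out of m, so the number of vertices is at most C(m, n) = m! / (n!(m-n)!).
m = 24, n = 8
Numerator: 24 * 23 * 22 * 21 * 20 * 19 * 18 * 17
Denominator: 8! = 40320
C(24, 8) = 735471


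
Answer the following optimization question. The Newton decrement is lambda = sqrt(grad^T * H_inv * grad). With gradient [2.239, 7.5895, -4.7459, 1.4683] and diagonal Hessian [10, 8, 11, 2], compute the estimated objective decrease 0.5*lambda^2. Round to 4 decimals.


Step 1: H is diagonal, so H^(-1) * g = [0.2239, 0.9487, -0.4314, 0.7342].
Step 2: g^T H^(-1) g = sum_i g_i^2 / H_ii
  = (2.239)^2/10 + (7.5895)^2/8 + (-4.7459)^2/11 + (1.4683)^2/2
  = 0.5013 + 7.2001 + 2.0476 + 1.078 = 10.8269
Step 3: Objective decrease = 0.5 * g^T H^(-1) g = 5.4135


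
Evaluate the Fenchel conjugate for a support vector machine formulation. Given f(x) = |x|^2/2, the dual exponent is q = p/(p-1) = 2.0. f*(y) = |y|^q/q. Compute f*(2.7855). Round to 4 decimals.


The conjugate exponent q satisfies 1/p + 1/q = 1.
p = 2, so q = 2/(2 - 1) = 2.0
|y|^q = 2.7855^2.0 = 7.759
f*(2.7855) = 7.759 / 2.0 = 3.8795


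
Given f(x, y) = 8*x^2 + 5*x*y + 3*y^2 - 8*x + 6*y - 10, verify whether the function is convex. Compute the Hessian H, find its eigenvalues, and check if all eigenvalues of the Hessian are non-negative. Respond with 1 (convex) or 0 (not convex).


The Hessian of f(x,y) = 8*x^2 + 5*x*y + 3*y^2 - 8*x + 6*y - 10 is:
H = [[16, 5], [5, 6]]
Trace = 16 + 6 = 22
Determinant = 16*6 - (5)^2 = 71
Discriminant = (22)^2 - 4*71 = 200.0
Eigenvalues: lambda_1 = 3.9289, lambda_2 = 18.0711
The function is convex.

1


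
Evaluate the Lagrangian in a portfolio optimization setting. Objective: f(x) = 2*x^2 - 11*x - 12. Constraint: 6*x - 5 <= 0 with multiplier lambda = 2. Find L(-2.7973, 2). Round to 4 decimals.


Step 1: Evaluate f(x).
f(-2.7973) = 2*(-2.7973)^2 - 11*(-2.7973) - 12 = 34.4201
Step 2: Evaluate g(x).
g(-2.7973) = 6*-2.7973 - 5 = -21.7838
Step 3: Compute Lagrangian.
L = 34.4201 + 2*-21.7838 = -9.1475


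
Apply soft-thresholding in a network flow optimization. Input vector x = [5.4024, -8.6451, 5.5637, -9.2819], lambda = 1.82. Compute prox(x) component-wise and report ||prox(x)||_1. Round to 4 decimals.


Soft-thresholding with lambda = 1.82:
prox(5.4024) = sign(5.4024)*max(|5.4024| - 1.82, 0) = 3.5824
prox(-8.6451) = sign(-8.6451)*max(|-8.6451| - 1.82, 0) = -6.8251
prox(5.5637) = sign(5.5637)*max(|5.5637| - 1.82, 0) = 3.7437
prox(-9.2819) = sign(-9.2819)*max(|-9.2819| - 1.82, 0) = -7.4619
prox(x) = [3.5824, -6.8251, 3.7437, -7.4619]
||prox(x)||_1 = 3.5824 + 6.8251 + 3.7437 + 7.4619 = 21.6131


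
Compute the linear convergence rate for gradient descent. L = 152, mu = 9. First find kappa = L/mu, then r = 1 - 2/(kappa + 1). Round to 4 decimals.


Step 1: Compute the condition number.
kappa = L/mu = 152/9 = 16.8889
Step 2: Compute the convergence rate.
r = 1 - 2/(kappa + 1) = 1 - 2*mu/(L + mu) = (L - mu)/(L + mu) = 143/161 = 0.8882


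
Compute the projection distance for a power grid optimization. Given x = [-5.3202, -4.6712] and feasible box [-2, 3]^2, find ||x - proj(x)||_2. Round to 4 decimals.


Project each component onto [-2, 3].
clip(-5.3202) = -2.0, clip(-4.6712) = -2.0
Projection = [-2.0, -2.0]
Squared diffs: [11.0237, 7.1353]
Distance = sqrt(18.159) = 4.2613


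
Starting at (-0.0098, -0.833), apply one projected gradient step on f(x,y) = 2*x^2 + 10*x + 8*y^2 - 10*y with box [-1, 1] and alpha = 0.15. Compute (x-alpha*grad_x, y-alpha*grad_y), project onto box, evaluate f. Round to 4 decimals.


Step 1: Compute gradient at (-0.0098, -0.833).
grad_x = 2*2*-0.0098 + 10 = 9.9608
grad_y = 2*8*-0.833 - 10 = -23.328
Step 2: Gradient step.
x_raw = -0.0098 - 0.15*9.9608 = -1.5039
y_raw = -0.833 - 0.15*-23.328 = 2.6662
Step 3: Project onto [-1, 1].
x_proj = clip(-1.5039) = -1.0
y_proj = clip(2.6662) = 1.0
Step 4: Evaluate f.
f(-1.0, 1.0) = -10.0


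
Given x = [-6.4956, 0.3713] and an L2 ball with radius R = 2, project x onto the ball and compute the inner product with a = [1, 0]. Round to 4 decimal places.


Step 1: Compute ||x|| (intermediates to 6 decimals).
||x|| = sqrt((-6.4956)^2 + 0.3713^2) = 6.506203
Step 2: Project.
Since ||x|| > R, scale = R/||x|| = 2/6.506203 = 0.307399, proj(x) = scale * x
proj(x) = [-1.996741, 0.114137]
Step 3: Dot product.
a^T * proj(x) = 1*(-1.996741) + 0*0.114137 = -1.9967


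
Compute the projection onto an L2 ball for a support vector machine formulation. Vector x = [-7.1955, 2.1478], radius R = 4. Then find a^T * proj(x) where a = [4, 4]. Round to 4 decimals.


Step 1: Compute ||x|| (intermediates to 6 decimals).
||x|| = sqrt((-7.1955)^2 + 2.1478^2) = 7.509212
Step 2: Project.
Since ||x|| > R, scale = R/||x|| = 4/7.509212 = 0.532679, proj(x) = scale * x
proj(x) = [-3.832892, 1.144088]
Step 3: Dot product.
a^T * proj(x) = 4*(-3.832892) + 4*1.144088 = -10.7552


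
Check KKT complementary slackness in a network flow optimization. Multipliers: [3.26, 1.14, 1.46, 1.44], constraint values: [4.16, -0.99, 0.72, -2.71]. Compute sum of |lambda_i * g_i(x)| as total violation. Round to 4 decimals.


KKT complementary slackness check:
lambda_1 * g_1 = 3.26 * 4.16 = 13.5616
lambda_2 * g_2 = 1.14 * -0.99 = -1.1286
lambda_3 * g_3 = 1.46 * 0.72 = 1.0512
lambda_4 * g_4 = 1.44 * -2.71 = -3.9024
Total violation = 13.5616 + 1.1286 + 1.0512 + 3.9024 = 19.6438


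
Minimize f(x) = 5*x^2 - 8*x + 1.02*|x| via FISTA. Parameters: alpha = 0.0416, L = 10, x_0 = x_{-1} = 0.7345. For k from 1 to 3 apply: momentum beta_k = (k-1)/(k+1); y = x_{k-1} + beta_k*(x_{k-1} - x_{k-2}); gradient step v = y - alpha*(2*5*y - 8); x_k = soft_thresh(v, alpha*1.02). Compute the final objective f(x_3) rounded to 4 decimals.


FISTA on f(x) = 5*x^2 - 8*x + 1.02*|x|
L = 10, alpha = 0.0416
Iteration 1: beta = 0.0, y = 0.7345 + 0.0*(0.7345 - 0.7345) = 0.7345
  grad(y) = -0.655, v = y - alpha*grad = 0.7617
  prox(v) = soft_thresh(0.7617, 0.0424) = 0.7193
Iteration 2: beta = 0.3333, y = 0.7193 + 0.3333*(0.7193 - 0.7345) = 0.7143
  grad(y) = -0.8575, v = y - alpha*grad = 0.7499
  prox(v) = soft_thresh(0.7499, 0.0424) = 0.7075
Iteration 3: beta = 0.5, y = 0.7075 + 0.5*(0.7075 - 0.7193) = 0.7016
  grad(y) = -0.9842, v = y - alpha*grad = 0.7425
  prox(v) = soft_thresh(0.7425, 0.0424) = 0.7001
f(x_3) = 5*0.7001^2 - 8*0.7001 + 1.02*|0.7001| = -2.436


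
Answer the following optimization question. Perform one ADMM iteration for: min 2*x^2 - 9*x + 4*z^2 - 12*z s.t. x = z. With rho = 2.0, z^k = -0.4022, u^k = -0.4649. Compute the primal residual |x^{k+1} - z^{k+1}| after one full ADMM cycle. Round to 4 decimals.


ADMM iteration with rho = 2.0, z^k = -0.4022, u^k = -0.4649
Step 1: x-update.
Minimize 2*x^2 - 9*x + (2.0/2)*(x + 0.4022 - 0.4649)^2
FOC: (2*2 + 2.0)*x = 9 + 2.0*(-0.4022 + 0.4649)
x^{k+1} = 1.5209
Step 2: z-update.
Minimize 4*z^2 - 12*z + (2.0/2)*(1.5209 - z - 0.4649)^2
FOC: (2*4 + 2.0)*z = 12 + 2.0*(1.5209 - 0.4649)
z^{k+1} = 1.4112
Step 3: u-update.
u^{k+1} = -0.4649 + 1.5209 - 1.4112 = -0.3552
Step 4: Primal residual = |1.5209 - 1.4112| = 0.1097


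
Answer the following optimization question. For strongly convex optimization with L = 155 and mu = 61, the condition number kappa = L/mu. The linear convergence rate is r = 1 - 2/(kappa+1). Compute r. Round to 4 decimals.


Step 1: Compute the condition number.
kappa = L/mu = 155/61 = 2.541
Step 2: Compute the convergence rate.
r = 1 - 2/(kappa + 1) = 1 - 2*mu/(L + mu) = (L - mu)/(L + mu) = 94/216 = 0.4352


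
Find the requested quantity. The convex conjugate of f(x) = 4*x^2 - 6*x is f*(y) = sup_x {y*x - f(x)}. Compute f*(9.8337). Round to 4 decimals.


f*(y) = sup_x {y*x - a*x^2 - b*x} = sup_x {(y-b)*x - a*x^2}
FOC: (y - b) - 2a*x = 0 => x* = (y - b)/(2a)
x* = (9.8337 + 6)/(2*4) = 1.9792
f*(9.8337) = (y-b)^2/(4a) = (9.8337 + 6)^2/(4*4)
= 250.7061/16 = 15.6691


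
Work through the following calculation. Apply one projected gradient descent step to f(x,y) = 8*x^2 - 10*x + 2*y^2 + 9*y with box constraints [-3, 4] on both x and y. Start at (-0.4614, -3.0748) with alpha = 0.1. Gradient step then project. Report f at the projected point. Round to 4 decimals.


Step 1: Compute gradient at (-0.4614, -3.0748).
grad_x = 2*8*-0.4614 - 10 = -17.3824
grad_y = 2*2*-3.0748 + 9 = -3.2992
Step 2: Gradient step.
x_raw = -0.4614 - 0.1*-17.3824 = 1.2768
y_raw = -3.0748 - 0.1*-3.2992 = -2.7449
Step 3: Project onto [-3, 4].
x_proj = clip(1.2768) = 1.2768
y_proj = clip(-2.7449) = -2.7449
Step 4: Evaluate f.
f(1.2768, -2.7449) = -9.361


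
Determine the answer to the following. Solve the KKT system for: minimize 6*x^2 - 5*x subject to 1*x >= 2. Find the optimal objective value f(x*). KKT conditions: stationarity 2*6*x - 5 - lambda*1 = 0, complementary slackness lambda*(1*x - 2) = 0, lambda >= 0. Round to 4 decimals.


Step 1: Try lambda = 0 (constraint inactive).
x_unc = 5/(2*6) = 0.4167
Check: 1*0.4167 = 0.4167 < 2 -- violated!
Step 2: Constraint must be active: 1*x = 2
x* = 2/1 = 2.0
lambda = (2*6*2.0 - 5)/1 = 19.0
Step 3: Compute optimal value.
f(x*) = 6*2.0^2 - 5*2.0 = 14.0


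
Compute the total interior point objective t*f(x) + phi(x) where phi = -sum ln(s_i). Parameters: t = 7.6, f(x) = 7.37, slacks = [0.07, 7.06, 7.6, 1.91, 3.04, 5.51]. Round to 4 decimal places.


Step 1: Compute log-barrier.
ln values: [-2.6593, 1.9544, 2.0281, 0.6471, 1.1119, 1.7066]
phi = -(-2.6593 + 1.9544 + 2.0281 + 0.6471 + 1.1119 + 1.7066) = -4.7889
Step 2: Compute augmented objective.
t*f(x) = 7.6*7.37 = 56.012
Total = 56.012 - 4.7889 = 51.2231


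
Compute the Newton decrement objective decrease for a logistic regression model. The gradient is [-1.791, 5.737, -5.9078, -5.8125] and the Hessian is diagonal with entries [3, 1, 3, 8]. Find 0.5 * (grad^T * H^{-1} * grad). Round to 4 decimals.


Step 1: H is diagonal, so H^(-1) * g = [-0.597, 5.737, -1.9693, -0.7266].
Step 2: g^T H^(-1) g = sum_i g_i^2 / H_ii
  = (-1.791)^2/3 + (5.737)^2/1 + (-5.9078)^2/3 + (-5.8125)^2/8
  = 1.0692 + 32.9132 + 11.634 + 4.2231 = 49.8396
Step 3: Objective decrease = 0.5 * g^T H^(-1) g = 24.9198


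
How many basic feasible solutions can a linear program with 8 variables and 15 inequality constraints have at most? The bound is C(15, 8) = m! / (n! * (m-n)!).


Each vertex corresponds to some choice of n active constraints out of m, so the number of vertices is at most C(m, n) = m! / (n!(m-n)!).
m = 15, n = 8
Numerator: 15 * 14 * 13 * 12 * 11 * 10 * 9 * 8
Denominator: 8! = 40320
C(15, 8) = 6435


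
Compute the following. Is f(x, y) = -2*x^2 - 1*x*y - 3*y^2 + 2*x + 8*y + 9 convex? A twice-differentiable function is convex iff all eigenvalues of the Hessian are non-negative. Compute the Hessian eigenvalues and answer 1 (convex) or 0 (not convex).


The Hessian of f(x,y) = -2*x^2 - 1*x*y - 3*y^2 + 2*x + 8*y + 9 is:
H = [[-4, -1], [-1, -6]]
Trace = -4 - 6 = -10
Determinant = -4*-6 - (-1)^2 = 23
Discriminant = (-10)^2 - 4*23 = 8.0
Eigenvalues: lambda_1 = -6.4142, lambda_2 = -3.5858
The function is not convex.

0


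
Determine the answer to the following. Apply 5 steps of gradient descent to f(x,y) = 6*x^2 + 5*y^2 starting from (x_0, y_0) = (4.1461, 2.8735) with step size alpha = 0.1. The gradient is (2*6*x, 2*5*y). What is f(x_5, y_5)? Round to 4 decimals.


Gradient descent on f(x,y) = 6*x^2 + 5*y^2.
Starting point: (4.1461, 2.8735), alpha = 0.1
Step 1: grad_x = 2*6*4.1461 = 49.7532, grad_y = 2*5*2.8735 = 28.735
  x_1 = 4.1461 - 0.1*49.7532 = -0.8292
  y_1 = 2.8735 - 0.1*28.735 = 0.0
Step 2: grad_x = 2*6*-0.8292 = -9.9506, grad_y = 2*5*0.0 = 0.0
  x_2 = -0.8292 - 0.1*-9.9506 = 0.1658
  y_2 = 0.0 - 0.1*0.0 = 0.0
Step 3: grad_x = 2*6*0.1658 = 1.9901, grad_y = 2*5*0.0 = 0.0
  x_3 = 0.1658 - 0.1*1.9901 = -0.0332
  y_3 = 0.0 - 0.1*0.0 = 0.0
Step 4: grad_x = 2*6*-0.0332 = -0.398, grad_y = 2*5*0.0 = 0.0
  x_4 = -0.0332 - 0.1*-0.398 = 0.0066
  y_4 = 0.0 - 0.1*0.0 = 0.0
Step 5: grad_x = 2*6*0.0066 = 0.0796, grad_y = 2*5*0.0 = 0.0
  x_5 = 0.0066 - 0.1*0.0796 = -0.0013
  y_5 = 0.0 - 0.1*0.0 = 0.0
f(-0.0013, 0.0) = 6*(-0.0013)^2 + 5*0.0^2 = 0.0


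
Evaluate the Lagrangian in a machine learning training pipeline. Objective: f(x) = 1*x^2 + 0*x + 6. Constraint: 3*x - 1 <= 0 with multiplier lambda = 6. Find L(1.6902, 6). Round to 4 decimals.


Step 1: Evaluate f(x).
f(1.6902) = 1*1.6902^2 + 0*1.6902 + 6 = 8.8568
Step 2: Evaluate g(x).
g(1.6902) = 3*1.6902 - 1 = 4.0706
Step 3: Compute Lagrangian.
L = 8.8568 + 6*4.0706 = 33.2804


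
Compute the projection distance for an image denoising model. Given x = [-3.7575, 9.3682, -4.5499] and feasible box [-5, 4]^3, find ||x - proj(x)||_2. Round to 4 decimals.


Project each component onto [-5, 4].
clip(-3.7575) = -3.7575, clip(9.3682) = 4.0, clip(-4.5499) = -4.5499
Projection = [-3.7575, 4.0, -4.5499]
Squared diffs: [0.0, 28.8176, 0.0]
Distance = sqrt(28.8176) = 5.3682


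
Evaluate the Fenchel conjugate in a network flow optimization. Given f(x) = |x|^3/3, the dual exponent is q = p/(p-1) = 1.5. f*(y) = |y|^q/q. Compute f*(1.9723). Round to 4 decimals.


The conjugate exponent q satisfies 1/p + 1/q = 1.
p = 3, so q = 3/(3 - 1) = 1.5
|y|^q = 1.9723^1.5 = 2.7699
f*(1.9723) = 2.7699 / 1.5 = 1.8466


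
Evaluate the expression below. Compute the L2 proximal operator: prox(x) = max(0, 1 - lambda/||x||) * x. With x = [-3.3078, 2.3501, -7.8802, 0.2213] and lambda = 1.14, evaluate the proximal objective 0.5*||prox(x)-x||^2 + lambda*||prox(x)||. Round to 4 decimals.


Step 1: Compute ||x||.
||x|| = 8.8663
Step 2: Compute scaling factor.
scale = max(0, 1 - 1.14/8.8663) = 0.8714
Step 3: prox(x) = [-2.8825, 2.0479, -6.867, 0.1928]
||prox(x)|| = 7.7263
Step 4: Proximal objective.
0.5*||prox-x||^2 = 0.6498
lambda*||prox|| = 8.808
Total = 9.4578


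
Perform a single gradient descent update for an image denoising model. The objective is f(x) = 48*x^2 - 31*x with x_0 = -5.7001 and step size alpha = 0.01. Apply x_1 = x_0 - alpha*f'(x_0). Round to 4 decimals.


We compute the gradient at x_0 and apply the update.
f'(x) = 96*x - 31
f'(-5.7001) = 96*-5.7001 - 31 = -578.2096
x_1 = -5.7001 - 0.01*-578.2096 = 0.082


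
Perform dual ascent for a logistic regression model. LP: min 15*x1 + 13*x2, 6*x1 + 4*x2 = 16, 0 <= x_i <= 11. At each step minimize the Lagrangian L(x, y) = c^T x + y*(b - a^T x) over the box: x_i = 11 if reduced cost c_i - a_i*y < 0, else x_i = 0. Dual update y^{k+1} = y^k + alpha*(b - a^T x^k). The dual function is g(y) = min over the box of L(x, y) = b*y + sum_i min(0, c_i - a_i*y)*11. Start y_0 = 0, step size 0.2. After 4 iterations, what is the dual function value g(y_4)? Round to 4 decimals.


Dual ascent for LP: min 15*x1 + 13*x2, 6*x1 + 4*x2 = 16, 0 <= x_i <= 11
Step 1: y^k = 0.0, reduced costs: (15.0, 13.0)
  x^k = (0.0, 0.0), subgradient = b - a^T x = 16.0
  y^{k+1} = 0.0 + 0.2*16.0 = 3.2
Step 2: y^k = 3.2, reduced costs: (-4.2, 0.2)
  x^k = (11.0, 0.0), subgradient = b - a^T x = -50.0
  y^{k+1} = 3.2 + 0.2*-50.0 = -6.8
Step 3: y^k = -6.8, reduced costs: (55.8, 40.2)
  x^k = (0.0, 0.0), subgradient = b - a^T x = 16.0
  y^{k+1} = -6.8 + 0.2*16.0 = -3.6
Step 4: y^k = -3.6, reduced costs: (36.6, 27.4)
  x^k = (0.0, 0.0), subgradient = b - a^T x = 16.0
  y^{k+1} = -3.6 + 0.2*16.0 = -0.4
Dual objective at y_4 = -0.4: reduced costs (17.4, 14.6), box minimizer x = (0.0, 0.0)
g(y_4) = b*y + (c1 - a1*y)*x1 + (c2 - a2*y)*x2 = 16*(-0.4) + 17.4*0.0 + 14.6*0.0 = -6.4 + 0.0 + 0.0 = -6.4


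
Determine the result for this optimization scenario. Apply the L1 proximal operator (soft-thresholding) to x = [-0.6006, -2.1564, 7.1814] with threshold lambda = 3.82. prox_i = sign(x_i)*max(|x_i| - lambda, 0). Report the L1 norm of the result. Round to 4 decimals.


Soft-thresholding with lambda = 3.82:
prox(-0.6006) = sign(-0.6006)*max(|-0.6006| - 3.82, 0) = 0.0
prox(-2.1564) = sign(-2.1564)*max(|-2.1564| - 3.82, 0) = 0.0
prox(7.1814) = sign(7.1814)*max(|7.1814| - 3.82, 0) = 3.3614
prox(x) = [0.0, 0.0, 3.3614]
||prox(x)||_1 = 0.0 + 0.0 + 3.3614 = 3.3614


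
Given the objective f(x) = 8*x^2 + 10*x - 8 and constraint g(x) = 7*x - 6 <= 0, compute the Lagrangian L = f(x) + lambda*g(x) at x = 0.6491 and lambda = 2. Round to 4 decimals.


Step 1: Evaluate f(x).
f(0.6491) = 8*0.6491^2 + 10*0.6491 - 8 = 1.8616
Step 2: Evaluate g(x).
g(0.6491) = 7*0.6491 - 6 = -1.4563
Step 3: Compute Lagrangian.
L = 1.8616 + 2*-1.4563 = -1.051


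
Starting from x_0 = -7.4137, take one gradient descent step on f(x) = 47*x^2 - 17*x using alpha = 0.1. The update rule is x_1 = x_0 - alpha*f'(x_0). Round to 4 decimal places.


We compute the gradient at x_0 and apply the update.
f'(x) = 94*x - 17
f'(-7.4137) = 94*-7.4137 - 17 = -713.8878
x_1 = -7.4137 - 0.1*-713.8878 = 63.9751


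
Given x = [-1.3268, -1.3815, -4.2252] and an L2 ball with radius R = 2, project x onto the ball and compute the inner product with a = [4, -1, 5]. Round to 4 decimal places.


Step 1: Compute ||x|| (intermediates to 6 decimals).
||x|| = sqrt((-1.3268)^2 + (-1.3815)^2 + (-4.2252)^2) = 4.639101
Step 2: Project.
Since ||x|| > R, scale = R/||x|| = 2/4.639101 = 0.431118, proj(x) = scale * x
proj(x) = [-0.572007, -0.59559, -1.82156]
Step 3: Dot product.
a^T * proj(x) = 4*(-0.572007) - 1*(-0.59559) + 5*(-1.82156) = -10.8002


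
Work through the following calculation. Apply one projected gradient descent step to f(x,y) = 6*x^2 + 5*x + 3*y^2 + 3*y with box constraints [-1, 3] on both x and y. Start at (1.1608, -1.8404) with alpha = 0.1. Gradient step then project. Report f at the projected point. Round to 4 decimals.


Step 1: Compute gradient at (1.1608, -1.8404).
grad_x = 2*6*1.1608 + 5 = 18.9296
grad_y = 2*3*-1.8404 + 3 = -8.0424
Step 2: Gradient step.
x_raw = 1.1608 - 0.1*18.9296 = -0.7322
y_raw = -1.8404 - 0.1*-8.0424 = -1.0362
Step 3: Project onto [-1, 3].
x_proj = clip(-0.7322) = -0.7322
y_proj = clip(-1.0362) = -1.0
Step 4: Evaluate f.
f(-0.7322, -1.0) = -0.4445


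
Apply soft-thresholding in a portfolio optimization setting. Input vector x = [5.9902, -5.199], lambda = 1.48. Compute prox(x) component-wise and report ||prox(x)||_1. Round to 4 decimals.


Soft-thresholding with lambda = 1.48:
prox(5.9902) = sign(5.9902)*max(|5.9902| - 1.48, 0) = 4.5102
prox(-5.199) = sign(-5.199)*max(|-5.199| - 1.48, 0) = -3.719
prox(x) = [4.5102, -3.719]
||prox(x)||_1 = 4.5102 + 3.719 = 8.2292


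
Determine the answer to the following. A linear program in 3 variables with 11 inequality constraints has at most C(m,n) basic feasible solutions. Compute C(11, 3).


Each vertex corresponds to some choice of n active constraints out of m, so the number of vertices is at most C(m, n) = m! / (n!(m-n)!).
m = 11, n = 3
Numerator: 11 * 10 * 9
Denominator: 3! = 6
C(11, 3) = 165


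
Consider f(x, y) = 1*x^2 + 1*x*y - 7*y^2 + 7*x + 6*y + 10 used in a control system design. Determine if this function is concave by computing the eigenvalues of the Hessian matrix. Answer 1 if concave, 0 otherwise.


The Hessian of f(x,y) = 1*x^2 + 1*x*y - 7*y^2 + 7*x + 6*y + 10 is:
H = [[2, 1], [1, -14]]
Trace = 2 - 14 = -12
Determinant = 2*-14 - (1)^2 = -29
Discriminant = (-12)^2 - 4*-29 = 260.0
Eigenvalues: lambda_1 = -14.0623, lambda_2 = 2.0623
The function is not concave.

0


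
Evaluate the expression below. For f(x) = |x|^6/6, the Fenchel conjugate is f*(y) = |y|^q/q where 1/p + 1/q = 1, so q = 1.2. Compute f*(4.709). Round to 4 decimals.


The conjugate exponent q satisfies 1/p + 1/q = 1.
p = 6, so q = 6/(6 - 1) = 1.2
|y|^q = 4.709^1.2 = 6.4197
f*(4.709) = 6.4197 / 1.2 = 5.3497


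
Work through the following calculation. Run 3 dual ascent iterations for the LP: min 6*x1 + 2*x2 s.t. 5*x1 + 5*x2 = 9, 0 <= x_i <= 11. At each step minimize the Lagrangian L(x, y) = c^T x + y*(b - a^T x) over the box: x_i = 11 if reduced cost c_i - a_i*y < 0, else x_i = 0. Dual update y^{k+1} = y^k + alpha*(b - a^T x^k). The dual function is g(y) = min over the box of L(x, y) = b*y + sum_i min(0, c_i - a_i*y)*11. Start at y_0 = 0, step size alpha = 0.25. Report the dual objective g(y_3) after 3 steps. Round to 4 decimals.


Dual ascent for LP: min 6*x1 + 2*x2, 5*x1 + 5*x2 = 9, 0 <= x_i <= 11
Step 1: y^k = 0.0, reduced costs: (6.0, 2.0)
  x^k = (0.0, 0.0), subgradient = b - a^T x = 9.0
  y^{k+1} = 0.0 + 0.25*9.0 = 2.25
Step 2: y^k = 2.25, reduced costs: (-5.25, -9.25)
  x^k = (11.0, 11.0), subgradient = b - a^T x = -101.0
  y^{k+1} = 2.25 + 0.25*-101.0 = -23.0
Step 3: y^k = -23.0, reduced costs: (121.0, 117.0)
  x^k = (0.0, 0.0), subgradient = b - a^T x = 9.0
  y^{k+1} = -23.0 + 0.25*9.0 = -20.75
Dual objective at y_3 = -20.75: reduced costs (109.75, 105.75), box minimizer x = (0.0, 0.0)
g(y_3) = b*y + (c1 - a1*y)*x1 + (c2 - a2*y)*x2 = 9*(-20.75) + 109.75*0.0 + 105.75*0.0 = -186.75 + 0.0 + 0.0 = -186.75


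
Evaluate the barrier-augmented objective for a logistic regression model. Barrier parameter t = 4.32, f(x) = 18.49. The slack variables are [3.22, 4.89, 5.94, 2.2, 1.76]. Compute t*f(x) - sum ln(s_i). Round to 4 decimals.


Step 1: Compute log-barrier.
ln values: [1.1694, 1.5872, 1.7817, 0.7885, 0.5653]
phi = -(1.1694 + 1.5872 + 1.7817 + 0.7885 + 0.5653) = -5.8921
Step 2: Compute augmented objective.
t*f(x) = 4.32*18.49 = 79.8768
Total = 79.8768 - 5.8921 = 73.9847


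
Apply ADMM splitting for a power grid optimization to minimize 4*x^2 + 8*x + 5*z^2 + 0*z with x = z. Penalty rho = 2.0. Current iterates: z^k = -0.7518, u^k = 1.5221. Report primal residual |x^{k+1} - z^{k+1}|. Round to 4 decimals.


ADMM iteration with rho = 2.0, z^k = -0.7518, u^k = 1.5221
Step 1: x-update.
Minimize 4*x^2 + 8*x + (2.0/2)*(x + 0.7518 + 1.5221)^2
FOC: (2*4 + 2.0)*x = -8 + 2.0*(-0.7518 - 1.5221)
x^{k+1} = -1.2548
Step 2: z-update.
Minimize 5*z^2 + 0*z + (2.0/2)*(-1.2548 - z + 1.5221)^2
FOC: (2*5 + 2.0)*z = 0 + 2.0*(-1.2548 + 1.5221)
z^{k+1} = 0.0446
Step 3: u-update.
u^{k+1} = 1.5221 - 1.2548 - 0.0446 = 0.2228
Step 4: Primal residual = |-1.2548 - 0.0446| = 1.2993


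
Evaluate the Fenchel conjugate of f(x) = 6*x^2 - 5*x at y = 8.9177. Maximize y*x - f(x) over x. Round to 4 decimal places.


f*(y) = sup_x {y*x - a*x^2 - b*x} = sup_x {(y-b)*x - a*x^2}
FOC: (y - b) - 2a*x = 0 => x* = (y - b)/(2a)
x* = (8.9177 + 5)/(2*6) = 1.1598
f*(8.9177) = (y-b)^2/(4a) = (8.9177 + 5)^2/(4*6)
= 193.7024/24 = 8.0709


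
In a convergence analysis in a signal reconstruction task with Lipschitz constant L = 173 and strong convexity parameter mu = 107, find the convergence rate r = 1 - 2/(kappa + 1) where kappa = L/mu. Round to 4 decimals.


Step 1: Compute the condition number.
kappa = L/mu = 173/107 = 1.6168
Step 2: Compute the convergence rate.
r = 1 - 2/(kappa + 1) = 1 - 2*mu/(L + mu) = (L - mu)/(L + mu) = 66/280 = 0.2357


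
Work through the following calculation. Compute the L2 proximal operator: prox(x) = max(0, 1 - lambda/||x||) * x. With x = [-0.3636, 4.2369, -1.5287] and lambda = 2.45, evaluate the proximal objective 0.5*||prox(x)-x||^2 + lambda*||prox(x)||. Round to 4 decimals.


Step 1: Compute ||x||.
||x|| = 4.5189
Step 2: Compute scaling factor.
scale = max(0, 1 - 2.45/4.5189) = 0.4578
Step 3: prox(x) = [-0.1665, 1.9398, -0.6999]
||prox(x)|| = 2.0689
Step 4: Proximal objective.
0.5*||prox-x||^2 = 3.0013
lambda*||prox|| = 5.0688
Total = 8.0701


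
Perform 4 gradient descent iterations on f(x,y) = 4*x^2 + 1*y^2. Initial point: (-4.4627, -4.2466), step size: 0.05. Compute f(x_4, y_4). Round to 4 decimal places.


Gradient descent on f(x,y) = 4*x^2 + 1*y^2.
Starting point: (-4.4627, -4.2466), alpha = 0.05
Step 1: grad_x = 2*4*-4.4627 = -35.7016, grad_y = 2*1*-4.2466 = -8.4932
  x_1 = -4.4627 - 0.05*-35.7016 = -2.6776
  y_1 = -4.2466 - 0.05*-8.4932 = -3.8219
Step 2: grad_x = 2*4*-2.6776 = -21.421, grad_y = 2*1*-3.8219 = -7.6439
  x_2 = -2.6776 - 0.05*-21.421 = -1.6066
  y_2 = -3.8219 - 0.05*-7.6439 = -3.4397
Step 3: grad_x = 2*4*-1.6066 = -12.8526, grad_y = 2*1*-3.4397 = -6.8795
  x_3 = -1.6066 - 0.05*-12.8526 = -0.9639
  y_3 = -3.4397 - 0.05*-6.8795 = -3.0958
Step 4: grad_x = 2*4*-0.9639 = -7.7115, grad_y = 2*1*-3.0958 = -6.1915
  x_4 = -0.9639 - 0.05*-7.7115 = -0.5784
  y_4 = -3.0958 - 0.05*-6.1915 = -2.7862
f(-0.5784, -2.7862) = 4*(-0.5784)^2 + 1*(-2.7862)^2 = 9.1009


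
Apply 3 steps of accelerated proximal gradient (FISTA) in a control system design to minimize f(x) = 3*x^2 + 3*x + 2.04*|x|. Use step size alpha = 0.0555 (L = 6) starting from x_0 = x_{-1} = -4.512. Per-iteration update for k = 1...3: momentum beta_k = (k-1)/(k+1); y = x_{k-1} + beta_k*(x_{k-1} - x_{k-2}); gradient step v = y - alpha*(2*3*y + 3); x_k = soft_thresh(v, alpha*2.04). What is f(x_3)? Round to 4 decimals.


FISTA on f(x) = 3*x^2 + 3*x + 2.04*|x|
L = 6, alpha = 0.0555
Iteration 1: beta = 0.0, y = -4.512 + 0.0*(-4.512 + 4.512) = -4.512
  grad(y) = -24.072, v = y - alpha*grad = -3.176
  prox(v) = soft_thresh(-3.176, 0.1132) = -3.0628
Iteration 2: beta = 0.3333, y = -3.0628 + 0.3333*(-3.0628 + 4.512) = -2.5797
  grad(y) = -12.4783, v = y - alpha*grad = -1.8872
  prox(v) = soft_thresh(-1.8872, 0.1132) = -1.7739
Iteration 3: beta = 0.5, y = -1.7739 + 0.5*(-1.7739 + 3.0628) = -1.1295
  grad(y) = -3.7772, v = y - alpha*grad = -0.9199
  prox(v) = soft_thresh(-0.9199, 0.1132) = -0.8067
f(x_3) = 3*(-0.8067)^2 + 3*(-0.8067) + 2.04*|-0.8067| = 1.1778


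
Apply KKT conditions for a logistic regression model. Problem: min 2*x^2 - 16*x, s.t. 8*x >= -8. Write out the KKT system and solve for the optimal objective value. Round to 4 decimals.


Step 1: Try lambda = 0 (constraint inactive).
Stationarity: 2*2*x - 16 = 0
x* = 16/(2*2) = 4.0
Check constraint: 8*4.0 = 32.0 >= -8 -- satisfied.
Step 2: Compute optimal value.
f(x*) = 2*4.0^2 - 16*4.0 = -32.0


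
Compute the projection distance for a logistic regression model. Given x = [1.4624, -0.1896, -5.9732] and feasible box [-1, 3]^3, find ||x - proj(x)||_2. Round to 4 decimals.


Project each component onto [-1, 3].
clip(1.4624) = 1.4624, clip(-0.1896) = -0.1896, clip(-5.9732) = -1.0
Projection = [1.4624, -0.1896, -1.0]
Squared diffs: [0.0, 0.0, 24.7327]
Distance = sqrt(24.7327) = 4.9732


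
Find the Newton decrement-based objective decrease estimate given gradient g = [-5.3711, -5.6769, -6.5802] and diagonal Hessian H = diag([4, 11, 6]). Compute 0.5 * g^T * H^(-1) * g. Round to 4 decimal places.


Step 1: H is diagonal, so H^(-1) * g = [-1.3428, -0.5161, -1.0967].
Step 2: g^T H^(-1) g = sum_i g_i^2 / H_ii
  = (-5.3711)^2/4 + (-5.6769)^2/11 + (-6.5802)^2/6
  = 7.2122 + 2.9297 + 7.2165 = 17.3584
Step 3: Objective decrease = 0.5 * g^T H^(-1) g = 8.6792


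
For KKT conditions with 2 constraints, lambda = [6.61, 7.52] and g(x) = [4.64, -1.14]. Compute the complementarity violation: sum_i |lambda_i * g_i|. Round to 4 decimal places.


KKT complementary slackness check:
lambda_1 * g_1 = 6.61 * 4.64 = 30.6704
lambda_2 * g_2 = 7.52 * -1.14 = -8.5728
Total violation = 30.6704 + 8.5728 = 39.2432


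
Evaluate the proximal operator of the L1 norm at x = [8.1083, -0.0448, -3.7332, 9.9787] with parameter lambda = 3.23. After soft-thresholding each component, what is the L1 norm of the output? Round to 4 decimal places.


Soft-thresholding with lambda = 3.23:
prox(8.1083) = sign(8.1083)*max(|8.1083| - 3.23, 0) = 4.8783
prox(-0.0448) = sign(-0.0448)*max(|-0.0448| - 3.23, 0) = 0.0
prox(-3.7332) = sign(-3.7332)*max(|-3.7332| - 3.23, 0) = -0.5032
prox(9.9787) = sign(9.9787)*max(|9.9787| - 3.23, 0) = 6.7487
prox(x) = [4.8783, 0.0, -0.5032, 6.7487]
||prox(x)||_1 = 4.8783 + 0.0 + 0.5032 + 6.7487 = 12.1302


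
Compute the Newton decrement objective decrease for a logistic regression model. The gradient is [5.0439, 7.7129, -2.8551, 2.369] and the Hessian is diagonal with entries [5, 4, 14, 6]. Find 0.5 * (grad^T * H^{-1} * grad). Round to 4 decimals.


Step 1: H is diagonal, so H^(-1) * g = [1.0088, 1.9282, -0.2039, 0.3948].
Step 2: g^T H^(-1) g = sum_i g_i^2 / H_ii
  = (5.0439)^2/5 + (7.7129)^2/4 + (-2.8551)^2/14 + (2.369)^2/6
  = 5.0882 + 14.8722 + 0.5823 + 0.9354 = 21.478
Step 3: Objective decrease = 0.5 * g^T H^(-1) g = 10.739


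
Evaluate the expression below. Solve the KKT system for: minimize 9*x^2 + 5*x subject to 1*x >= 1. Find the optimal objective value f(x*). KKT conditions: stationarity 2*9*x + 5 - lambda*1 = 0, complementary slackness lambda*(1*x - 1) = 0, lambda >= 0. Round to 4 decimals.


Step 1: Try lambda = 0 (constraint inactive).
x_unc = -5/(2*9) = -0.2778
Check: 1*-0.2778 = -0.2778 < 1 -- violated!
Step 2: Constraint must be active: 1*x = 1
x* = 1/1 = 1.0
lambda = (2*9*1.0 + 5)/1 = 23.0
Step 3: Compute optimal value.
f(x*) = 9*1.0^2 + 5*1.0 = 14.0


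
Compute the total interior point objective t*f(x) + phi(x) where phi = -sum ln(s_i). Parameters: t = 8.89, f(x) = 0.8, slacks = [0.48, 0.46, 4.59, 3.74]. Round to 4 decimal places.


Step 1: Compute log-barrier.
ln values: [-0.734, -0.7765, 1.5239, 1.3191]
phi = -(-0.734 - 0.7765 + 1.5239 + 1.3191) = -1.3325
Step 2: Compute augmented objective.
t*f(x) = 8.89*0.8 = 7.112
Total = 7.112 - 1.3325 = 5.7795


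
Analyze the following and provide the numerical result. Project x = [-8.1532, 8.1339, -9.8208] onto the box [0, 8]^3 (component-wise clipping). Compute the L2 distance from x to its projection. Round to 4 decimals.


Project each component onto [0, 8].
clip(-8.1532) = 0.0, clip(8.1339) = 8.0, clip(-9.8208) = 0.0
Projection = [0.0, 8.0, 0.0]
Squared diffs: [66.4747, 0.0179, 96.4481]
Distance = sqrt(162.9407) = 12.7648


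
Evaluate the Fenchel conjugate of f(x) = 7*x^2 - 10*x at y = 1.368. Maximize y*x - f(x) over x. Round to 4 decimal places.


f*(y) = sup_x {y*x - a*x^2 - b*x} = sup_x {(y-b)*x - a*x^2}
FOC: (y - b) - 2a*x = 0 => x* = (y - b)/(2a)
x* = (1.368 + 10)/(2*7) = 0.812
f*(1.368) = (y-b)^2/(4a) = (1.368 + 10)^2/(4*7)
= 129.2314/28 = 4.6154


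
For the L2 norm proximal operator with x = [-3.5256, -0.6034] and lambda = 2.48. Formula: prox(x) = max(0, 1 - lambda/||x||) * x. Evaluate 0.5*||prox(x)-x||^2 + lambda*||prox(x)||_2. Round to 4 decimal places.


Step 1: Compute ||x||.
||x|| = 3.5769
Step 2: Compute scaling factor.
scale = max(0, 1 - 2.48/3.5769) = 0.3067
Step 3: prox(x) = [-1.0811, -0.185]
||prox(x)|| = 1.0969
Step 4: Proximal objective.
0.5*||prox-x||^2 = 3.0752
lambda*||prox|| = 2.7203
Total = 5.7954


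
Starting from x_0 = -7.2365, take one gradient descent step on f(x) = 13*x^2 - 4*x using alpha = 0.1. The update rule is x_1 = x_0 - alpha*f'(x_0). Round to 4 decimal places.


We compute the gradient at x_0 and apply the update.
f'(x) = 26*x - 4
f'(-7.2365) = 26*-7.2365 - 4 = -192.149
x_1 = -7.2365 - 0.1*-192.149 = 11.9784


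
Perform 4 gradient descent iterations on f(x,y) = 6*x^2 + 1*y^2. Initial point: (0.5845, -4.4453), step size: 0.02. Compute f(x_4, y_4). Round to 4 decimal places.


Gradient descent on f(x,y) = 6*x^2 + 1*y^2.
Starting point: (0.5845, -4.4453), alpha = 0.02
Step 1: grad_x = 2*6*0.5845 = 7.014, grad_y = 2*1*-4.4453 = -8.8906
  x_1 = 0.5845 - 0.02*7.014 = 0.4442
  y_1 = -4.4453 - 0.02*-8.8906 = -4.2675
Step 2: grad_x = 2*6*0.4442 = 5.3306, grad_y = 2*1*-4.2675 = -8.535
  x_2 = 0.4442 - 0.02*5.3306 = 0.3376
  y_2 = -4.2675 - 0.02*-8.535 = -4.0968
Step 3: grad_x = 2*6*0.3376 = 4.0513, grad_y = 2*1*-4.0968 = -8.1936
  x_3 = 0.3376 - 0.02*4.0513 = 0.2566
  y_3 = -4.0968 - 0.02*-8.1936 = -3.9329
Step 4: grad_x = 2*6*0.2566 = 3.079, grad_y = 2*1*-3.9329 = -7.8658
  x_4 = 0.2566 - 0.02*3.079 = 0.195
  y_4 = -3.9329 - 0.02*-7.8658 = -3.7756
f(0.195, -3.7756) = 6*0.195^2 + 1*(-3.7756)^2 = 14.4833


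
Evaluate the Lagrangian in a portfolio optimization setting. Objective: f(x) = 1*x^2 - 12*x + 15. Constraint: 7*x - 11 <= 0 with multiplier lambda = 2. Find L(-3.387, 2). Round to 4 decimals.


Step 1: Evaluate f(x).
f(-3.387) = 1*(-3.387)^2 - 12*(-3.387) + 15 = 67.1158
Step 2: Evaluate g(x).
g(-3.387) = 7*-3.387 - 11 = -34.709
Step 3: Compute Lagrangian.
L = 67.1158 + 2*-34.709 = -2.3022


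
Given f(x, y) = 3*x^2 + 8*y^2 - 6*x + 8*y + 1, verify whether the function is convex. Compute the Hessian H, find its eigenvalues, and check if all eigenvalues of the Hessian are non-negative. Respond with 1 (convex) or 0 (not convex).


The Hessian of f(x,y) = 3*x^2 + 8*y^2 - 6*x + 8*y + 1 is:
H = [[6, 0], [0, 16]]
Trace = 6 + 16 = 22
Determinant = 6*16 - (0)^2 = 96
Discriminant = (22)^2 - 4*96 = 100.0
Eigenvalues: lambda_1 = 6.0, lambda_2 = 16.0
The function is convex.

1
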